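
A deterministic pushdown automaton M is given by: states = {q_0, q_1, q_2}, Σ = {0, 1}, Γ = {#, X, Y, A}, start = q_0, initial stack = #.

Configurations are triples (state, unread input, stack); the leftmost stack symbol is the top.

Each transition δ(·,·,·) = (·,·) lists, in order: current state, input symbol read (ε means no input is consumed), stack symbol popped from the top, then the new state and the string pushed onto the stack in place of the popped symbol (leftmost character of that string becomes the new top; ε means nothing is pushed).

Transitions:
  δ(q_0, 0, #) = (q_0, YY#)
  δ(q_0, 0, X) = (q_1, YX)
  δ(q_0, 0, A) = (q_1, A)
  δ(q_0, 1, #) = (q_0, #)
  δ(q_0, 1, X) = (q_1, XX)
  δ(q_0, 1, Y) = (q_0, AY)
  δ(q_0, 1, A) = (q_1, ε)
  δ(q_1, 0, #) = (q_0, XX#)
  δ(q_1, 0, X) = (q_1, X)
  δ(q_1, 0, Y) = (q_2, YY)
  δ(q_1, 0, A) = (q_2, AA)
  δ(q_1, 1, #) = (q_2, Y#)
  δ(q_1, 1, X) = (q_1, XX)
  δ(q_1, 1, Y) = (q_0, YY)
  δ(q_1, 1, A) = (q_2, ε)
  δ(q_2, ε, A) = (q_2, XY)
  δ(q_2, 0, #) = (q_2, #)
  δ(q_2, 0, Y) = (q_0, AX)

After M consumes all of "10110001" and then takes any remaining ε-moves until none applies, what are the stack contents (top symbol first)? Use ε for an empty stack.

(q_0, 10110001, #)
  read 1, top #: go to q_0, push # → (q_0, 0110001, #)
  read 0, top #: go to q_0, push YY# → (q_0, 110001, YY#)
  read 1, top Y: go to q_0, push AY → (q_0, 10001, AYY#)
  read 1, top A: go to q_1, push ε → (q_1, 0001, YY#)
  read 0, top Y: go to q_2, push YY → (q_2, 001, YYY#)
  read 0, top Y: go to q_0, push AX → (q_0, 01, AXYY#)
  read 0, top A: go to q_1, push A → (q_1, 1, AXYY#)
  read 1, top A: go to q_2, push ε → (q_2, ε, XYY#)
All input consumed in state q_2 with stack XYY#.

XYY#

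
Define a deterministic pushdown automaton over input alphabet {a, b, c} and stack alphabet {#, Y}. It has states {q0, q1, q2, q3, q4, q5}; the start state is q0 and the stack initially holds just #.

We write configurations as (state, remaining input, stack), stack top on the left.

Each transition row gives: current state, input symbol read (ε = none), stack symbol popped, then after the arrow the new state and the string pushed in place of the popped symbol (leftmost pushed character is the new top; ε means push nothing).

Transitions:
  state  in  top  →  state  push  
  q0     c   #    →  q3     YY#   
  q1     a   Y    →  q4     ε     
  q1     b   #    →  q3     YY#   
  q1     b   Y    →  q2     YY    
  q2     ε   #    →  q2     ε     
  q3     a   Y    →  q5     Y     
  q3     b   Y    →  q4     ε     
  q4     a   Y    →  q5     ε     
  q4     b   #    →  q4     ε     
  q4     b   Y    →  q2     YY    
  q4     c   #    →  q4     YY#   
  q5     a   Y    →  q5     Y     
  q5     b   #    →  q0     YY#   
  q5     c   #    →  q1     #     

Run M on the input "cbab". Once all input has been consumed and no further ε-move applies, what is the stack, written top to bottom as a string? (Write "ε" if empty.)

YY#

(q0, cbab, #) ⊢ (q3, bab, YY#) ⊢ (q4, ab, Y#) ⊢ (q5, b, #) ⊢ (q0, ε, YY#)
All input consumed in state q0 with stack YY#.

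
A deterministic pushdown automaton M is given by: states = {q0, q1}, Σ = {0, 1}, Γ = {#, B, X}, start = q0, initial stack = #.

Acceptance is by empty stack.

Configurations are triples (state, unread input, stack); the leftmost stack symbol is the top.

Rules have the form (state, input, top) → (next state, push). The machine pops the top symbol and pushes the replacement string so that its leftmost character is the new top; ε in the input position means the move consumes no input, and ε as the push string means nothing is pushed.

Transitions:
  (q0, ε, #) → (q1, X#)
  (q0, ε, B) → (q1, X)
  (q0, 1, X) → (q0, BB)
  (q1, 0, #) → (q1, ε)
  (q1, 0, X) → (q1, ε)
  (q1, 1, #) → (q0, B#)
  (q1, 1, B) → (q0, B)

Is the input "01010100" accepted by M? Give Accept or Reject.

(q0, 01010100, #)
  ε-move, top #: go to q1, push X# → (q1, 01010100, X#)
  read 0, top X: go to q1, push ε → (q1, 1010100, #)
  read 1, top #: go to q0, push B# → (q0, 010100, B#)
  ε-move, top B: go to q1, push X → (q1, 010100, X#)
  read 0, top X: go to q1, push ε → (q1, 10100, #)
  read 1, top #: go to q0, push B# → (q0, 0100, B#)
  ε-move, top B: go to q1, push X → (q1, 0100, X#)
  read 0, top X: go to q1, push ε → (q1, 100, #)
  read 1, top #: go to q0, push B# → (q0, 00, B#)
  ε-move, top B: go to q1, push X → (q1, 00, X#)
  read 0, top X: go to q1, push ε → (q1, 0, #)
  read 0, top #: go to q1, push ε → (q1, ε, ε)
All input consumed and the stack is empty.

Accept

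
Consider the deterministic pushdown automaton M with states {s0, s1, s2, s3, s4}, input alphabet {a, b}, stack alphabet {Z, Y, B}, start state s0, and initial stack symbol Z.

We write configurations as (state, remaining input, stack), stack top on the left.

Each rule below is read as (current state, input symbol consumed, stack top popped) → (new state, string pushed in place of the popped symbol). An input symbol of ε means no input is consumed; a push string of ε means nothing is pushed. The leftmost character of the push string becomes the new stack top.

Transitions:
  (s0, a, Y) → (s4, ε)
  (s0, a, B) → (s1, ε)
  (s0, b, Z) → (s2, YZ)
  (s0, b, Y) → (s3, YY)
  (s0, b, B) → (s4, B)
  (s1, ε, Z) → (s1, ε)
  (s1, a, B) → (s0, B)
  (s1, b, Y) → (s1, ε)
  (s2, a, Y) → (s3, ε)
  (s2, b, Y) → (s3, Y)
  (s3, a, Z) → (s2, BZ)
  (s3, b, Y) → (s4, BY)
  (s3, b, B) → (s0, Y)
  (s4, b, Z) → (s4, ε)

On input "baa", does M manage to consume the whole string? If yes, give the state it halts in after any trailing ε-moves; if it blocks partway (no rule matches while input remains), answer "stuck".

s2

(s0, baa, Z)
  read b, top Z: go to s2, push YZ → (s2, aa, YZ)
  read a, top Y: go to s3, push ε → (s3, a, Z)
  read a, top Z: go to s2, push BZ → (s2, ε, BZ)
All input consumed; M is in state s2.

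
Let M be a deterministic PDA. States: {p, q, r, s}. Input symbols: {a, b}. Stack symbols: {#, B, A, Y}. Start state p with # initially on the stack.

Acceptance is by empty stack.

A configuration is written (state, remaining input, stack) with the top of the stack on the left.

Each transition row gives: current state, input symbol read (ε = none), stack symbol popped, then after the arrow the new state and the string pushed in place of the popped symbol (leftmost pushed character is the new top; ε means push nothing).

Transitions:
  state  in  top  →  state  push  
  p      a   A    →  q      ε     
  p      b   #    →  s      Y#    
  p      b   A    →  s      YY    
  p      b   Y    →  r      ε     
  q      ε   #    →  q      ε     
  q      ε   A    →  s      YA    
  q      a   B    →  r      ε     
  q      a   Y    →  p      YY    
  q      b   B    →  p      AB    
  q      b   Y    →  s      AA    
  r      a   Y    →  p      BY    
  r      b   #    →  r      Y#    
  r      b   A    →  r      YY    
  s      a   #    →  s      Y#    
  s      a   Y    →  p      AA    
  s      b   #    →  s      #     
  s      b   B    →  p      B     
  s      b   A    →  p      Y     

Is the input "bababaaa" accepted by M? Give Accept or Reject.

(p, bababaaa, #)
  read b, top #: go to s, push Y# → (s, ababaaa, Y#)
  read a, top Y: go to p, push AA → (p, babaaa, AA#)
  read b, top A: go to s, push YY → (s, abaaa, YYA#)
  read a, top Y: go to p, push AA → (p, baaa, AAYA#)
  read b, top A: go to s, push YY → (s, aaa, YYAYA#)
  read a, top Y: go to p, push AA → (p, aa, AAYAYA#)
  read a, top A: go to q, push ε → (q, a, AYAYA#)
  ε-move, top A: go to s, push YA → (s, a, YAYAYA#)
  read a, top Y: go to p, push AA → (p, ε, AAAYAYA#)
All input consumed; stack is AAAYAYA#, not empty, and no further ε-move applies.

Reject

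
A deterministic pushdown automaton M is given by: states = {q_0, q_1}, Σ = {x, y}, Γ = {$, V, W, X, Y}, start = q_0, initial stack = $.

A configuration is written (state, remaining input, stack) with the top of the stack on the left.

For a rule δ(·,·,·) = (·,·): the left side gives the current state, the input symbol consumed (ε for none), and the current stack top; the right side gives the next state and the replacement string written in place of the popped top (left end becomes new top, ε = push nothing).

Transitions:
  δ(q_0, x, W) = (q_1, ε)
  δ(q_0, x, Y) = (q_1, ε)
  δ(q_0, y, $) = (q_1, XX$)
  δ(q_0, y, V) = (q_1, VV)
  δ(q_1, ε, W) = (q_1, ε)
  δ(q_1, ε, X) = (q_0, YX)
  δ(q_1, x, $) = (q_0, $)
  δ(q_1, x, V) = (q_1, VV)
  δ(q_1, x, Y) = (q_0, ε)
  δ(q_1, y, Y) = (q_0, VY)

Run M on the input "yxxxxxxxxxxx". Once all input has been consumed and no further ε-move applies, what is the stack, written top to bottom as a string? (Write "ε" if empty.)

YXX$

(q_0, yxxxxxxxxxxx, $)
  read y, top $: go to q_1, push XX$ → (q_1, xxxxxxxxxxx, XX$)
  ε-move, top X: go to q_0, push YX → (q_0, xxxxxxxxxxx, YXX$)
  read x, top Y: go to q_1, push ε → (q_1, xxxxxxxxxx, XX$)
  ε-move, top X: go to q_0, push YX → (q_0, xxxxxxxxxx, YXX$)
  read x, top Y: go to q_1, push ε → (q_1, xxxxxxxxx, XX$)
  ε-move, top X: go to q_0, push YX → (q_0, xxxxxxxxx, YXX$)
  read x, top Y: go to q_1, push ε → (q_1, xxxxxxxx, XX$)
  ε-move, top X: go to q_0, push YX → (q_0, xxxxxxxx, YXX$)
  read x, top Y: go to q_1, push ε → (q_1, xxxxxxx, XX$)
  ε-move, top X: go to q_0, push YX → (q_0, xxxxxxx, YXX$)
  read x, top Y: go to q_1, push ε → (q_1, xxxxxx, XX$)
  ε-move, top X: go to q_0, push YX → (q_0, xxxxxx, YXX$)
  read x, top Y: go to q_1, push ε → (q_1, xxxxx, XX$)
  ε-move, top X: go to q_0, push YX → (q_0, xxxxx, YXX$)
  read x, top Y: go to q_1, push ε → (q_1, xxxx, XX$)
  ε-move, top X: go to q_0, push YX → (q_0, xxxx, YXX$)
  read x, top Y: go to q_1, push ε → (q_1, xxx, XX$)
  ε-move, top X: go to q_0, push YX → (q_0, xxx, YXX$)
  read x, top Y: go to q_1, push ε → (q_1, xx, XX$)
  ε-move, top X: go to q_0, push YX → (q_0, xx, YXX$)
  read x, top Y: go to q_1, push ε → (q_1, x, XX$)
  ε-move, top X: go to q_0, push YX → (q_0, x, YXX$)
  read x, top Y: go to q_1, push ε → (q_1, ε, XX$)
  ε-move, top X: go to q_0, push YX → (q_0, ε, YXX$)
All input consumed in state q_0 with stack YXX$.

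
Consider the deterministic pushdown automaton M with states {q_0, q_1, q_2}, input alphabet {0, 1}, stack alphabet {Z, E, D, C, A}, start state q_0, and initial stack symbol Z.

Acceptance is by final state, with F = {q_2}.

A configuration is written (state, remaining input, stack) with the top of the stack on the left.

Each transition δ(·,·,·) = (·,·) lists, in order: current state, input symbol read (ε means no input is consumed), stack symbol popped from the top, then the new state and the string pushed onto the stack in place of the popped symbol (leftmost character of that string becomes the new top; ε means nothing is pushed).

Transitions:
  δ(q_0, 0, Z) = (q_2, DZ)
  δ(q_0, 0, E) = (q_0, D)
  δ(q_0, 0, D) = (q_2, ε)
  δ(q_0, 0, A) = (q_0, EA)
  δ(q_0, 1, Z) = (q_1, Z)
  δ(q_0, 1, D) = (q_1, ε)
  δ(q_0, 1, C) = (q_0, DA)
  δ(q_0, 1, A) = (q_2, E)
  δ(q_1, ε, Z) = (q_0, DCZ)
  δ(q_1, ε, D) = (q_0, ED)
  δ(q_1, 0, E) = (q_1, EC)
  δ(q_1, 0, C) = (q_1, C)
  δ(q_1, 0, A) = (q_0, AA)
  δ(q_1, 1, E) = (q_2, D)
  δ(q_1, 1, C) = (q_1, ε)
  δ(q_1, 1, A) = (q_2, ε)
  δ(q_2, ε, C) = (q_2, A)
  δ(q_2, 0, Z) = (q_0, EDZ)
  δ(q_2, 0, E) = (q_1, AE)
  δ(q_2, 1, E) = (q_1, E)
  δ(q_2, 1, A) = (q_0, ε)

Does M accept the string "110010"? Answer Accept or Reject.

Accept

(q_0, 110010, Z) ⊢ (q_1, 10010, Z) ⊢ (q_0, 10010, DCZ) ⊢ (q_1, 0010, CZ) ⊢ (q_1, 010, CZ) ⊢ (q_1, 10, CZ) ⊢ (q_1, 0, Z) ⊢ (q_0, 0, DCZ) ⊢ (q_2, ε, CZ)
All input consumed; state q_2 ∈ F.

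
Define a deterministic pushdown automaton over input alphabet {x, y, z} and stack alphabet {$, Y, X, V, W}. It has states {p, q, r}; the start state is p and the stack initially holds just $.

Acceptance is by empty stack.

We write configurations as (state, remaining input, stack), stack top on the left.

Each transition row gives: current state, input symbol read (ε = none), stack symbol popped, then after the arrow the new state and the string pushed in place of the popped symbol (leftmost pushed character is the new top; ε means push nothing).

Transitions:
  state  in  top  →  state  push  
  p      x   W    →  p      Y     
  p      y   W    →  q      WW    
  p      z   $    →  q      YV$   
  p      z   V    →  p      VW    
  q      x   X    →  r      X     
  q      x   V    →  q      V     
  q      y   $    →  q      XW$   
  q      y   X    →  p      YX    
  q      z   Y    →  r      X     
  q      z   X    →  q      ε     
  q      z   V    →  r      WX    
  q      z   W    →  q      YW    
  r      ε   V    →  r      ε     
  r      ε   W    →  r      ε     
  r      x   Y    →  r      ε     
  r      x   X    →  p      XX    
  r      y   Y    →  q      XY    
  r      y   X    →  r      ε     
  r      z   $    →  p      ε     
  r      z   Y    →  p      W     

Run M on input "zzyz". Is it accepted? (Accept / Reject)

(p, zzyz, $)
  read z, top $: go to q, push YV$ → (q, zyz, YV$)
  read z, top Y: go to r, push X → (r, yz, XV$)
  read y, top X: go to r, push ε → (r, z, V$)
  ε-move, top V: go to r, push ε → (r, z, $)
  read z, top $: go to p, push ε → (p, ε, ε)
All input consumed and the stack is empty.

Accept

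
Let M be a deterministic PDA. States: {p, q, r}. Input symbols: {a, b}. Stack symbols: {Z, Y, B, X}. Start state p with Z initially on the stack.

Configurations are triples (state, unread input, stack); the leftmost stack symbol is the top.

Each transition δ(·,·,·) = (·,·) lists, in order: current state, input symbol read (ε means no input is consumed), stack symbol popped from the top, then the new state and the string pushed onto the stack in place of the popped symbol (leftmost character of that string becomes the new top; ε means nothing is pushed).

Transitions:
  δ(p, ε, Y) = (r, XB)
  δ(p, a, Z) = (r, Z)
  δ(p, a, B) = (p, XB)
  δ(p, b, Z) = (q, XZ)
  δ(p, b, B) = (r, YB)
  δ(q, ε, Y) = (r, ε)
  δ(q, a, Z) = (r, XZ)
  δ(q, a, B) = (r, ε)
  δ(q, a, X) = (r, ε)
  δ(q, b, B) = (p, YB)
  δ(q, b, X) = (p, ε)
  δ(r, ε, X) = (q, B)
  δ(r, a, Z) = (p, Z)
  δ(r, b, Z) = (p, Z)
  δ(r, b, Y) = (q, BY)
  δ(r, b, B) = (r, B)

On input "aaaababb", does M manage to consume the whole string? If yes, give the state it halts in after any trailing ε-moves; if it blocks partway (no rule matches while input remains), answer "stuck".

(p, aaaababb, Z)
  read a, top Z: go to r, push Z → (r, aaababb, Z)
  read a, top Z: go to p, push Z → (p, aababb, Z)
  read a, top Z: go to r, push Z → (r, ababb, Z)
  read a, top Z: go to p, push Z → (p, babb, Z)
  read b, top Z: go to q, push XZ → (q, abb, XZ)
  read a, top X: go to r, push ε → (r, bb, Z)
  read b, top Z: go to p, push Z → (p, b, Z)
  read b, top Z: go to q, push XZ → (q, ε, XZ)
All input consumed; M is in state q.

q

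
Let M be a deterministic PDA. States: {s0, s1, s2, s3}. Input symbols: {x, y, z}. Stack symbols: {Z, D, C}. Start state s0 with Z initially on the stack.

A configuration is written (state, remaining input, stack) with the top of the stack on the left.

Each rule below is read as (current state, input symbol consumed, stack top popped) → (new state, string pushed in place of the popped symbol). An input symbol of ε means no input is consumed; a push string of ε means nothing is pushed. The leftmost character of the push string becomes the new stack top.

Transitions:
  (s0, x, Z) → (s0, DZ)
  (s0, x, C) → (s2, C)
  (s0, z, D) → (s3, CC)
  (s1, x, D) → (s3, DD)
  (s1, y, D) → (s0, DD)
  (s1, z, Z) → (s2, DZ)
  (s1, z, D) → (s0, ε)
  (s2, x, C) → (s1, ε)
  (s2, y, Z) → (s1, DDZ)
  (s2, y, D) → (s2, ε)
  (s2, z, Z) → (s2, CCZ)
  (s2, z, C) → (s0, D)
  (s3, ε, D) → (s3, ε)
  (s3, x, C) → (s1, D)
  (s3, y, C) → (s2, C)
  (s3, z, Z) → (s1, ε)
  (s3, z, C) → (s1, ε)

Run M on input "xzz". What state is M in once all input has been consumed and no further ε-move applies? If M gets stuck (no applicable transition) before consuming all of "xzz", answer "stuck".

s1

(s0, xzz, Z) ⊢ (s0, zz, DZ) ⊢ (s3, z, CCZ) ⊢ (s1, ε, CZ)
All input consumed; M is in state s1.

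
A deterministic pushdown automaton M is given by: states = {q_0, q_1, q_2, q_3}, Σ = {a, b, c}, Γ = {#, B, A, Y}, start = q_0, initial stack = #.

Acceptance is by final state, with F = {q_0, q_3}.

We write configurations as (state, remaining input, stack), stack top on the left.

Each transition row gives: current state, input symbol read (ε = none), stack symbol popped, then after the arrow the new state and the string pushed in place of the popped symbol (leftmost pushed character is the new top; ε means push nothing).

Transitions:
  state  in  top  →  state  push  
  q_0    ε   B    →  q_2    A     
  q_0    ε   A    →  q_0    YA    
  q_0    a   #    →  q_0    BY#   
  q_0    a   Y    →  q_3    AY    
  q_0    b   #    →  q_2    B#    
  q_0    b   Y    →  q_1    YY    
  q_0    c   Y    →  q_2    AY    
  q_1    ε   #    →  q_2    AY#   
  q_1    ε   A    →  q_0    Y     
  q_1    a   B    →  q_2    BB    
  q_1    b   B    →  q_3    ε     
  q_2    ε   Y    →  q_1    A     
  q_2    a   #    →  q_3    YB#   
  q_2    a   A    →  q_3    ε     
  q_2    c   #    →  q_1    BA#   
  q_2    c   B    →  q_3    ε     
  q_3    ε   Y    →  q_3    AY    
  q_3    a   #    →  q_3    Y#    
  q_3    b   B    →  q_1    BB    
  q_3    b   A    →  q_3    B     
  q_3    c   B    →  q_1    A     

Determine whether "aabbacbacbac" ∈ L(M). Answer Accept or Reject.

Accept

(q_0, aabbacbacbac, #)
  read a, top #: go to q_0, push BY# → (q_0, abbacbacbac, BY#)
  ε-move, top B: go to q_2, push A → (q_2, abbacbacbac, AY#)
  read a, top A: go to q_3, push ε → (q_3, bbacbacbac, Y#)
  ε-move, top Y: go to q_3, push AY → (q_3, bbacbacbac, AY#)
  read b, top A: go to q_3, push B → (q_3, bacbacbac, BY#)
  read b, top B: go to q_1, push BB → (q_1, acbacbac, BBY#)
  read a, top B: go to q_2, push BB → (q_2, cbacbac, BBBY#)
  read c, top B: go to q_3, push ε → (q_3, bacbac, BBY#)
  read b, top B: go to q_1, push BB → (q_1, acbac, BBBY#)
  read a, top B: go to q_2, push BB → (q_2, cbac, BBBBY#)
  read c, top B: go to q_3, push ε → (q_3, bac, BBBY#)
  read b, top B: go to q_1, push BB → (q_1, ac, BBBBY#)
  read a, top B: go to q_2, push BB → (q_2, c, BBBBBY#)
  read c, top B: go to q_3, push ε → (q_3, ε, BBBBY#)
All input consumed; state q_3 ∈ F.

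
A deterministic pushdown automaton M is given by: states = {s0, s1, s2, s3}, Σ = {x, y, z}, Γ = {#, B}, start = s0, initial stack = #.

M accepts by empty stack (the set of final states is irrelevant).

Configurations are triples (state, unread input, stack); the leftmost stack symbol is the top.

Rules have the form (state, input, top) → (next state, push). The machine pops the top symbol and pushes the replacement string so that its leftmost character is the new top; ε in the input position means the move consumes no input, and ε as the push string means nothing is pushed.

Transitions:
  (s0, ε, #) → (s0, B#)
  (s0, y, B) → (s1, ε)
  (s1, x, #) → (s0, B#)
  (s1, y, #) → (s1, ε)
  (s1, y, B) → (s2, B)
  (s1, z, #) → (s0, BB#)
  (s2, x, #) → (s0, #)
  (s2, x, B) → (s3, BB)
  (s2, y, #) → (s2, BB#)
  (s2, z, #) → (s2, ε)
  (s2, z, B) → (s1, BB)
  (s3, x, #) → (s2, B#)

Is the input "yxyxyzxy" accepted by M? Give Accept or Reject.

Reject

(s0, yxyxyzxy, #) ⊢ (s0, yxyxyzxy, B#) ⊢ (s1, xyxyzxy, #) ⊢ (s0, yxyzxy, B#) ⊢ (s1, xyzxy, #) ⊢ (s0, yzxy, B#) ⊢ (s1, zxy, #) ⊢ (s0, xy, BB#)
No transition applies at (s0, xy, BB#); input not fully consumed.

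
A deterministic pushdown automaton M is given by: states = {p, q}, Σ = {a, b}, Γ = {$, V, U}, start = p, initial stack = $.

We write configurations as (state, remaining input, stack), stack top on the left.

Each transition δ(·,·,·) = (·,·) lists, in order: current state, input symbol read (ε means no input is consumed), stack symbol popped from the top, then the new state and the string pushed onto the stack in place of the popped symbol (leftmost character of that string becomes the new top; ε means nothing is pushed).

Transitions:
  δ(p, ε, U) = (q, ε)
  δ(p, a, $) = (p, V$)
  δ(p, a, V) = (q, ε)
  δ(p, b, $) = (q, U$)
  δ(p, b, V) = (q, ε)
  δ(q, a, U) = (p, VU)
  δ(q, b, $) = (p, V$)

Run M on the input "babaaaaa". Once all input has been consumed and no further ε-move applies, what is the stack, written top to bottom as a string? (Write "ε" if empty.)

VU$

(p, babaaaaa, $)
  read b, top $: go to q, push U$ → (q, abaaaaa, U$)
  read a, top U: go to p, push VU → (p, baaaaa, VU$)
  read b, top V: go to q, push ε → (q, aaaaa, U$)
  read a, top U: go to p, push VU → (p, aaaa, VU$)
  read a, top V: go to q, push ε → (q, aaa, U$)
  read a, top U: go to p, push VU → (p, aa, VU$)
  read a, top V: go to q, push ε → (q, a, U$)
  read a, top U: go to p, push VU → (p, ε, VU$)
All input consumed in state p with stack VU$.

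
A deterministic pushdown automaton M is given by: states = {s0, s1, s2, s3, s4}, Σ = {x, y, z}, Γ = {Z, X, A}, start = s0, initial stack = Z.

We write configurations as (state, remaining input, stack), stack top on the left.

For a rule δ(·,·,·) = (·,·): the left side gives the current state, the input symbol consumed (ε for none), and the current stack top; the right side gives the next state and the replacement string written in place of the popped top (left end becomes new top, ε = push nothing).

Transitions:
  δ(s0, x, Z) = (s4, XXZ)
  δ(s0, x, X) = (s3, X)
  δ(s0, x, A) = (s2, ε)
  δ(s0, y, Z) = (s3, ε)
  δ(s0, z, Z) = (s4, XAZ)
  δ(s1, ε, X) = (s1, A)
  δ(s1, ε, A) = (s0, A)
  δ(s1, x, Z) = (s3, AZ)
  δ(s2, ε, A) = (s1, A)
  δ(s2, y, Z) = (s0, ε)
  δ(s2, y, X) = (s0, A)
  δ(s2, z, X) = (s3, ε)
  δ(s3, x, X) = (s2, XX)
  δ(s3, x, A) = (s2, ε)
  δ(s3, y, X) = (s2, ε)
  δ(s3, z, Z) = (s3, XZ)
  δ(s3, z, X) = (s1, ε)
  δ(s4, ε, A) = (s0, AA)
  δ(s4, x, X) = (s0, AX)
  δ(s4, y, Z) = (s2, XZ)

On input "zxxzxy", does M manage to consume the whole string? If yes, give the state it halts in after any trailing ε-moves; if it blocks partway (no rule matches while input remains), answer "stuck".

s0

(s0, zxxzxy, Z)
  read z, top Z: go to s4, push XAZ → (s4, xxzxy, XAZ)
  read x, top X: go to s0, push AX → (s0, xzxy, AXAZ)
  read x, top A: go to s2, push ε → (s2, zxy, XAZ)
  read z, top X: go to s3, push ε → (s3, xy, AZ)
  read x, top A: go to s2, push ε → (s2, y, Z)
  read y, top Z: go to s0, push ε → (s0, ε, ε)
All input consumed; M is in state s0.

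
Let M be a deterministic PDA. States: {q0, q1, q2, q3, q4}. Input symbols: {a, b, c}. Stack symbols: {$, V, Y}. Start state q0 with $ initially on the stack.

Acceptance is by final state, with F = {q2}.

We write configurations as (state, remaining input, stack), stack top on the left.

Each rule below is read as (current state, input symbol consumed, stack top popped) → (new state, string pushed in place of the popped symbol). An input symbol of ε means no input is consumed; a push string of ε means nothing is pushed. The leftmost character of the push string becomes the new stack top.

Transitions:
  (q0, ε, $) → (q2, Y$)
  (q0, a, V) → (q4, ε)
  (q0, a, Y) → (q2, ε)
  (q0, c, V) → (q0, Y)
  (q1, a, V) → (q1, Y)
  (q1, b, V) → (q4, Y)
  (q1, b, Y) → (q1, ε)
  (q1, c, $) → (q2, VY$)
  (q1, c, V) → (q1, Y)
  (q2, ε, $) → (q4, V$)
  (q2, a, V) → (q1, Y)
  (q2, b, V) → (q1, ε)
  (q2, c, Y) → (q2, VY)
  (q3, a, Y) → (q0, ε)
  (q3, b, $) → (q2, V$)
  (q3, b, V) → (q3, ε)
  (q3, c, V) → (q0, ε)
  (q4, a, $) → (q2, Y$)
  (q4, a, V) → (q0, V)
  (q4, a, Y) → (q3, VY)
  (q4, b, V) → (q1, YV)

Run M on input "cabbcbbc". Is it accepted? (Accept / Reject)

Accept

(q0, cabbcbbc, $)
  ε-move, top $: go to q2, push Y$ → (q2, cabbcbbc, Y$)
  read c, top Y: go to q2, push VY → (q2, abbcbbc, VY$)
  read a, top V: go to q1, push Y → (q1, bbcbbc, YY$)
  read b, top Y: go to q1, push ε → (q1, bcbbc, Y$)
  read b, top Y: go to q1, push ε → (q1, cbbc, $)
  read c, top $: go to q2, push VY$ → (q2, bbc, VY$)
  read b, top V: go to q1, push ε → (q1, bc, Y$)
  read b, top Y: go to q1, push ε → (q1, c, $)
  read c, top $: go to q2, push VY$ → (q2, ε, VY$)
All input consumed; state q2 ∈ F.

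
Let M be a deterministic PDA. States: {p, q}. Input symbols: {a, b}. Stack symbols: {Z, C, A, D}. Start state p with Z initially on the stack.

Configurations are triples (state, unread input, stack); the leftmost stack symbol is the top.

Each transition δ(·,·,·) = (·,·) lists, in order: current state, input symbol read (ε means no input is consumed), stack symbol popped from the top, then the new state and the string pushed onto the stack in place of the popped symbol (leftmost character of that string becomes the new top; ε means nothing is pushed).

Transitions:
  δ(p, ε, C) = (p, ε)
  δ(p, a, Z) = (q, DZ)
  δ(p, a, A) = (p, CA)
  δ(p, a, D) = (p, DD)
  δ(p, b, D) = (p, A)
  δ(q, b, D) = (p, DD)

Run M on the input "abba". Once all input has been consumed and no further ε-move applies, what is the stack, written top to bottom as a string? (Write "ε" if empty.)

(p, abba, Z)
  read a, top Z: go to q, push DZ → (q, bba, DZ)
  read b, top D: go to p, push DD → (p, ba, DDZ)
  read b, top D: go to p, push A → (p, a, ADZ)
  read a, top A: go to p, push CA → (p, ε, CADZ)
  ε-move, top C: go to p, push ε → (p, ε, ADZ)
All input consumed in state p with stack ADZ.

ADZ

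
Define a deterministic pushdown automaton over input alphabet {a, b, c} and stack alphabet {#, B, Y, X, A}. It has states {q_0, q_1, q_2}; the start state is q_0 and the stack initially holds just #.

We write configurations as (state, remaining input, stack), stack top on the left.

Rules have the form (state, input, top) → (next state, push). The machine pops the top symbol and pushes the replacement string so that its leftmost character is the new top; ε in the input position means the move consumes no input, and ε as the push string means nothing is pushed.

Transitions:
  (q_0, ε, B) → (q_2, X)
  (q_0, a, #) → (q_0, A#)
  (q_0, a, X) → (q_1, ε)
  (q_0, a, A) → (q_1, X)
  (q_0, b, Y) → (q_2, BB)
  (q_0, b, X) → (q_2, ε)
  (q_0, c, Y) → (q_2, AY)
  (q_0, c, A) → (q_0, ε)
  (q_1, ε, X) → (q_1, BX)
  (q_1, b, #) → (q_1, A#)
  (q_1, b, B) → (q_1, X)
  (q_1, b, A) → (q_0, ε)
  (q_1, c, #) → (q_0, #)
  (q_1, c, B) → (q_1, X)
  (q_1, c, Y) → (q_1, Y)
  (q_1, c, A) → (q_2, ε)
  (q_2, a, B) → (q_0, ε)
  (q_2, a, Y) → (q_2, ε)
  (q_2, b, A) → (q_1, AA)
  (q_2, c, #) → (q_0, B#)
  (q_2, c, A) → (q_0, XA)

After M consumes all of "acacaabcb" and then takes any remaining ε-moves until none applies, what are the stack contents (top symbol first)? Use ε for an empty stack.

(q_0, acacaabcb, #)
  read a, top #: go to q_0, push A# → (q_0, cacaabcb, A#)
  read c, top A: go to q_0, push ε → (q_0, acaabcb, #)
  read a, top #: go to q_0, push A# → (q_0, caabcb, A#)
  read c, top A: go to q_0, push ε → (q_0, aabcb, #)
  read a, top #: go to q_0, push A# → (q_0, abcb, A#)
  read a, top A: go to q_1, push X → (q_1, bcb, X#)
  ε-move, top X: go to q_1, push BX → (q_1, bcb, BX#)
  read b, top B: go to q_1, push X → (q_1, cb, XX#)
  ε-move, top X: go to q_1, push BX → (q_1, cb, BXX#)
  read c, top B: go to q_1, push X → (q_1, b, XXX#)
  ε-move, top X: go to q_1, push BX → (q_1, b, BXXX#)
  read b, top B: go to q_1, push X → (q_1, ε, XXXX#)
  ε-move, top X: go to q_1, push BX → (q_1, ε, BXXXX#)
All input consumed in state q_1 with stack BXXXX#.

BXXXX#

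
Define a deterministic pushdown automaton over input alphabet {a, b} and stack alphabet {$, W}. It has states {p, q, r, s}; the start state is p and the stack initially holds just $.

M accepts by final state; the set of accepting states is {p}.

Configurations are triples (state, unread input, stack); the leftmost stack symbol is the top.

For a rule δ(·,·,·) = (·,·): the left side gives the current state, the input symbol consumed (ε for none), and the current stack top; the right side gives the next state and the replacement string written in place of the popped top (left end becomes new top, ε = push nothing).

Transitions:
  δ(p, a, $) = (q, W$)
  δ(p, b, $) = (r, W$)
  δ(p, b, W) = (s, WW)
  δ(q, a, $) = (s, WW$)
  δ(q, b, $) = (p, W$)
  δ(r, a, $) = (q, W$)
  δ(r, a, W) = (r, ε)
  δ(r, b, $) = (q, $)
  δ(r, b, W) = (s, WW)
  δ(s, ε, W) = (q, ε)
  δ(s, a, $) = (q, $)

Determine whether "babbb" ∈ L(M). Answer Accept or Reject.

(p, babbb, $) ⊢ (r, abbb, W$) ⊢ (r, bbb, $) ⊢ (q, bb, $) ⊢ (p, b, W$) ⊢ (s, ε, WW$) ⊢ (q, ε, W$)
All input consumed; state q ∉ F and no further ε-move applies.

Reject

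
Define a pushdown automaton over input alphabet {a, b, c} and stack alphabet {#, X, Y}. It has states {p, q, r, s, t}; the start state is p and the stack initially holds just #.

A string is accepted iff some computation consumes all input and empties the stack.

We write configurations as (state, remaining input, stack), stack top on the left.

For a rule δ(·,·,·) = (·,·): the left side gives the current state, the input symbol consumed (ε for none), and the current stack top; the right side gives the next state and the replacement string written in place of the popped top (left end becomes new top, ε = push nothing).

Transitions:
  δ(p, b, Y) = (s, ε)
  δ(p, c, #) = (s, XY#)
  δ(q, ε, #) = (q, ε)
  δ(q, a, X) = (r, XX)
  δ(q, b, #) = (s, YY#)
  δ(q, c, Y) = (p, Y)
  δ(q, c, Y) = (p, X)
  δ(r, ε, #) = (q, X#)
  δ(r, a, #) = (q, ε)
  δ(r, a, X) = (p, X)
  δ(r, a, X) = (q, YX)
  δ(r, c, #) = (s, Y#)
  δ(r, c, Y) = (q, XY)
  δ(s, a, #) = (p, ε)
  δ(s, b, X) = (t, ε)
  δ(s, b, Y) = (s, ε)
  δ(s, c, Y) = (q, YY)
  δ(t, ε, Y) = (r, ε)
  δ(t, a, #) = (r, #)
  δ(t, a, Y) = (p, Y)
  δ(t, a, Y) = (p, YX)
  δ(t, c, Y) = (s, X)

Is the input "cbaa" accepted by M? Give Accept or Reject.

No computation consumes all input and empties the stack.

Reject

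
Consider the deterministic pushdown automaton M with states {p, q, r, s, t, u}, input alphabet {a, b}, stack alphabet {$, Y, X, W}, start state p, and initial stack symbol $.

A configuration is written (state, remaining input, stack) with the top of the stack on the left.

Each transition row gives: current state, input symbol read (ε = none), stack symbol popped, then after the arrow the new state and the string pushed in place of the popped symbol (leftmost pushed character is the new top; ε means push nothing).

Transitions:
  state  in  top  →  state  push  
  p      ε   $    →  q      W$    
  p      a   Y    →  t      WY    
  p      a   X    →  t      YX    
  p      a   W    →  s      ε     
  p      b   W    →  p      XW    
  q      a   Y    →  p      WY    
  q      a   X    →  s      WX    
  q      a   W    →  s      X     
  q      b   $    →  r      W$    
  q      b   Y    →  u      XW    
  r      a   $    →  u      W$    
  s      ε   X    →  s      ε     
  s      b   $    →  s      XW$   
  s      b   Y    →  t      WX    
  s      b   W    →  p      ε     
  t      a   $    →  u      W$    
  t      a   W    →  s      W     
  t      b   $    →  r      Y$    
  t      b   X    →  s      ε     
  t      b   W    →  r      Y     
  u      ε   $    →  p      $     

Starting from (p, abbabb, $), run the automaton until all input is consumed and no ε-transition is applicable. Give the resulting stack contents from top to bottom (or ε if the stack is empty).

W$

(p, abbabb, $) ⊢ (q, abbabb, W$) ⊢ (s, bbabb, X$) ⊢ (s, bbabb, $) ⊢ (s, babb, XW$) ⊢ (s, babb, W$) ⊢ (p, abb, $) ⊢ (q, abb, W$) ⊢ (s, bb, X$) ⊢ (s, bb, $) ⊢ (s, b, XW$) ⊢ (s, b, W$) ⊢ (p, ε, $) ⊢ (q, ε, W$)
All input consumed in state q with stack W$.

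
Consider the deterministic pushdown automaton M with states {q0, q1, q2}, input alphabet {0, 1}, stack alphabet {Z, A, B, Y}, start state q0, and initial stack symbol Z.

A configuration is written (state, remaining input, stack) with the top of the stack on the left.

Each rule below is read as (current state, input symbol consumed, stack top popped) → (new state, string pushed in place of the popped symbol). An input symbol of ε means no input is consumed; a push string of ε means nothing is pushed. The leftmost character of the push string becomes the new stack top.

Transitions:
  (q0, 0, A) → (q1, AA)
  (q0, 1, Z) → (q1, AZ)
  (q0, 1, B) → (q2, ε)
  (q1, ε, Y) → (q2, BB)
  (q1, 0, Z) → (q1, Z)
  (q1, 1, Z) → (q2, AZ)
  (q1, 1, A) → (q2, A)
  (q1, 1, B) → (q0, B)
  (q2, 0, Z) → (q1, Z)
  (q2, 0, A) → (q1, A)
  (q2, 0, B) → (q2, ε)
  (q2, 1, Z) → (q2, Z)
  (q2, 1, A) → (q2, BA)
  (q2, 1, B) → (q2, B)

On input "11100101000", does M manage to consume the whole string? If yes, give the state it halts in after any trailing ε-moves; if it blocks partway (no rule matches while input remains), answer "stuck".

(q0, 11100101000, Z) ⊢ (q1, 1100101000, AZ) ⊢ (q2, 100101000, AZ) ⊢ (q2, 00101000, BAZ) ⊢ (q2, 0101000, AZ) ⊢ (q1, 101000, AZ) ⊢ (q2, 01000, AZ) ⊢ (q1, 1000, AZ) ⊢ (q2, 000, AZ) ⊢ (q1, 00, AZ)
No transition for (q1, 0, top A); M blocks with input 00 remaining.

stuck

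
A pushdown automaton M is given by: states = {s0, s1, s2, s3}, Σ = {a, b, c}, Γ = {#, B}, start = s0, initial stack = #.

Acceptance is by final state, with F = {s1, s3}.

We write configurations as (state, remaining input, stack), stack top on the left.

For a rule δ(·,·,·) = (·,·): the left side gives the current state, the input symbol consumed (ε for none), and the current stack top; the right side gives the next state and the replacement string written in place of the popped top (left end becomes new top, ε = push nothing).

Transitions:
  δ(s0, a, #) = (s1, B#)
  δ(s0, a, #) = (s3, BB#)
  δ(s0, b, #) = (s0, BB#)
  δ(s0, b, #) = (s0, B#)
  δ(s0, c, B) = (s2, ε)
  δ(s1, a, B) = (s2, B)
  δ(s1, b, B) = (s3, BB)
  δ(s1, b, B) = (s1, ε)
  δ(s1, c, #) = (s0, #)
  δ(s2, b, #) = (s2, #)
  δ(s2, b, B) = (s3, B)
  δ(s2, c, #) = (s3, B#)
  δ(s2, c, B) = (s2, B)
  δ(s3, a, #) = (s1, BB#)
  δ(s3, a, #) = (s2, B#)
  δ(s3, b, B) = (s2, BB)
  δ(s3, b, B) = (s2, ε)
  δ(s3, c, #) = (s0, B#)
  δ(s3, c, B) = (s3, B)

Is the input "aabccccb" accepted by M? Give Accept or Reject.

Reject

No computation consumes all input and reaches a final state.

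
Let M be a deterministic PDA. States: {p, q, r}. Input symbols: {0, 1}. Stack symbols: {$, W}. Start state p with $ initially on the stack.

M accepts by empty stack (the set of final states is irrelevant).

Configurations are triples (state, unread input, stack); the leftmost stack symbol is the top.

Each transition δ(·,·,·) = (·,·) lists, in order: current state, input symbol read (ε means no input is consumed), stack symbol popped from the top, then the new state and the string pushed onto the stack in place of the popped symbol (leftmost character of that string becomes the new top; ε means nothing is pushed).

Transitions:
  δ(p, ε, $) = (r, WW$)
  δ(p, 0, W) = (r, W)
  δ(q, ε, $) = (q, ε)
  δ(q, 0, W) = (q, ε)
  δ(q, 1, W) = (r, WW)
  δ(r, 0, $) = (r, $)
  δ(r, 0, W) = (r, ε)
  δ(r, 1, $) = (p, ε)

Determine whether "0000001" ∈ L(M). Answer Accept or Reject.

(p, 0000001, $) ⊢ (r, 0000001, WW$) ⊢ (r, 000001, W$) ⊢ (r, 00001, $) ⊢ (r, 0001, $) ⊢ (r, 001, $) ⊢ (r, 01, $) ⊢ (r, 1, $) ⊢ (p, ε, ε)
All input consumed and the stack is empty.

Accept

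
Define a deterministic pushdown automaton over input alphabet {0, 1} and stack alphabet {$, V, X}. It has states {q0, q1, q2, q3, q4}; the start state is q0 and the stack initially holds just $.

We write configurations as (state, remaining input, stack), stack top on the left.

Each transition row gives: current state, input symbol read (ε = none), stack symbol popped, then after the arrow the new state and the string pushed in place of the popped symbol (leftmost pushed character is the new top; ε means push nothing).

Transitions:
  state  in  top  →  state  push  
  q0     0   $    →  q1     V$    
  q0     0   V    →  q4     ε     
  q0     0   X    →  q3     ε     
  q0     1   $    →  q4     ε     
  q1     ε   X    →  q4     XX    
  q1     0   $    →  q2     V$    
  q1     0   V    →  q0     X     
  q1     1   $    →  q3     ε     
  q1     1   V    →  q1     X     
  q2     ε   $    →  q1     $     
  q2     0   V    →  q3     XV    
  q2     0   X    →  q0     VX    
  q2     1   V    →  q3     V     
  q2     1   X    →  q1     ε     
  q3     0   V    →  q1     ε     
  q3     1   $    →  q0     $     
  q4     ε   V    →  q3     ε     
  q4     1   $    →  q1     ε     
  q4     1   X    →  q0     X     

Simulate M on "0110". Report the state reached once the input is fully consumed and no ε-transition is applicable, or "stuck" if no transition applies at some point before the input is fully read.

q3

(q0, 0110, $)
  read 0, top $: go to q1, push V$ → (q1, 110, V$)
  read 1, top V: go to q1, push X → (q1, 10, X$)
  ε-move, top X: go to q4, push XX → (q4, 10, XX$)
  read 1, top X: go to q0, push X → (q0, 0, XX$)
  read 0, top X: go to q3, push ε → (q3, ε, X$)
All input consumed; M is in state q3.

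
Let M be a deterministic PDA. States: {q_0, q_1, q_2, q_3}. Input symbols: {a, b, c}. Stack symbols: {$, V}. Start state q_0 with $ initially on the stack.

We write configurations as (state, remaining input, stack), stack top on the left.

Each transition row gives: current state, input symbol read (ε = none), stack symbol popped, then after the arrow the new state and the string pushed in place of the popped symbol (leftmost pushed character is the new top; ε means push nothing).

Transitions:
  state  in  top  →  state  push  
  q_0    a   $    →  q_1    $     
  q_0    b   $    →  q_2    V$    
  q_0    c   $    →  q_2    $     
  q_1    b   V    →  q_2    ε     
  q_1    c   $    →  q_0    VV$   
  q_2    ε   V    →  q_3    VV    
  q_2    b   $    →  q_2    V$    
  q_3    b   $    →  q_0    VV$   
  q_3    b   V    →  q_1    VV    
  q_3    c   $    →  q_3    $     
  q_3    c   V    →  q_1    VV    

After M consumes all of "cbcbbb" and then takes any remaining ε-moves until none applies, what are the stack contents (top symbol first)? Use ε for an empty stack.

VVVV$

(q_0, cbcbbb, $)
  read c, top $: go to q_2, push $ → (q_2, bcbbb, $)
  read b, top $: go to q_2, push V$ → (q_2, cbbb, V$)
  ε-move, top V: go to q_3, push VV → (q_3, cbbb, VV$)
  read c, top V: go to q_1, push VV → (q_1, bbb, VVV$)
  read b, top V: go to q_2, push ε → (q_2, bb, VV$)
  ε-move, top V: go to q_3, push VV → (q_3, bb, VVV$)
  read b, top V: go to q_1, push VV → (q_1, b, VVVV$)
  read b, top V: go to q_2, push ε → (q_2, ε, VVV$)
  ε-move, top V: go to q_3, push VV → (q_3, ε, VVVV$)
All input consumed in state q_3 with stack VVVV$.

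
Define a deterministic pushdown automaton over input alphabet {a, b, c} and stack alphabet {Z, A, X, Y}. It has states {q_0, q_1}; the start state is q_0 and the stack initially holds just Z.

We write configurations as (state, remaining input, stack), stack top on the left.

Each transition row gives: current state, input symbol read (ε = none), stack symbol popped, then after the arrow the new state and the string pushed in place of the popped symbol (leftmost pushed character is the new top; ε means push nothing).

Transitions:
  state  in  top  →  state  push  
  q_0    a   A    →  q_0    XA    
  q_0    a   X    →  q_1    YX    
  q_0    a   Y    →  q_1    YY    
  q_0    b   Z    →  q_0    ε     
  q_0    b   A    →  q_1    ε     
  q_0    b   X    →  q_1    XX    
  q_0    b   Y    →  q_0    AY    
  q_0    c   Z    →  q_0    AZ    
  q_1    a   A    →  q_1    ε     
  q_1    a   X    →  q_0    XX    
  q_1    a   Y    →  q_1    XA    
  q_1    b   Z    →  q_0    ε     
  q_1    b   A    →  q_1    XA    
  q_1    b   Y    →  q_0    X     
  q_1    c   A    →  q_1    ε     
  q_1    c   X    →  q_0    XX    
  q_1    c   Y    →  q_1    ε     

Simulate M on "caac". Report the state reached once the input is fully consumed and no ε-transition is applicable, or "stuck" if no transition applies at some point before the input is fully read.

(q_0, caac, Z)
  read c, top Z: go to q_0, push AZ → (q_0, aac, AZ)
  read a, top A: go to q_0, push XA → (q_0, ac, XAZ)
  read a, top X: go to q_1, push YX → (q_1, c, YXAZ)
  read c, top Y: go to q_1, push ε → (q_1, ε, XAZ)
All input consumed; M is in state q_1.

q_1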